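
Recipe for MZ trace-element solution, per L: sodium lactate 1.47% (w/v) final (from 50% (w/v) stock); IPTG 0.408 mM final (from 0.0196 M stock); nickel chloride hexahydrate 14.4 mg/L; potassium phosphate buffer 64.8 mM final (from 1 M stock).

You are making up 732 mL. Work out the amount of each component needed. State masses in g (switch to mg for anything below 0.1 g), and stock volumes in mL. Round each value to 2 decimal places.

sodium lactate 21.52 mL; IPTG 15.24 mL; nickel chloride hexahydrate 10.54 mg; potassium phosphate buffer 47.43 mL

Working volume: 732 mL = 0.732 L.
sodium lactate: C1V1 = C2V2 → 1.47% ÷ 50% × 732 mL = 21.52 mL
IPTG: V = C2·V2/C1 = 0.408 mM × 732 mL ÷ 19.6 mM = 15.24 mL
nickel chloride hexahydrate: 14.4 mg/L × 0.732 L = 10.54 mg
potassium phosphate buffer: dilute stock: 64.8 mM × 732 mL ÷ 1000 mM = 47.43 mL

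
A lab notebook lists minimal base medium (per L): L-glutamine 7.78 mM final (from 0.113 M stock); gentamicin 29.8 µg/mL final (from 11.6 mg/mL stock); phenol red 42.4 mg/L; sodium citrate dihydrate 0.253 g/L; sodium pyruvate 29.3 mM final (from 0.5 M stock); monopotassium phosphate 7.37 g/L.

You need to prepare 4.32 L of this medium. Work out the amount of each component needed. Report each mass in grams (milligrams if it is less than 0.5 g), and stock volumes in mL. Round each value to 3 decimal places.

Scale factor relative to 1 L: 4.32.
L-glutamine: C1V1 = C2V2 → 7.78 mM × 4320 mL ÷ 113 mM = 297.430 mL
gentamicin: C1V1 = C2V2 → 29.8 µg/mL × 4320 mL ÷ 11600 µg/mL = 11.098 mL
phenol red: 42.4 mg/L × 4.32 L = 183.168 mg
sodium citrate dihydrate: 0.253 g/L × 4.32 L = 1.093 g
sodium pyruvate: dilute stock: 29.3 mM × 4320 mL ÷ 500 mM = 253.152 mL
monopotassium phosphate: 7.37 g/L × 4.32 L = 31.838 g

L-glutamine 297.430 mL; gentamicin 11.098 mL; phenol red 183.168 mg; sodium citrate dihydrate 1.093 g; sodium pyruvate 253.152 mL; monopotassium phosphate 31.838 g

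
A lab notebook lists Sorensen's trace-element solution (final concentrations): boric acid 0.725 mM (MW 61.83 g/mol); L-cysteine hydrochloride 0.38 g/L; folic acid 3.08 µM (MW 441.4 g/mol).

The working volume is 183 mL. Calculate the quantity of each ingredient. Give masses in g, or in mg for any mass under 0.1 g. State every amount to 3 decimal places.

Scale factor relative to 1 L: 0.183.
boric acid: 0.725 mmol/L × 61.83 mg/mmol × 0.183 L = 8.203 mg
L-cysteine hydrochloride: 0.38 g/L × 0.183 L = 0.06954 g = 69.540 mg
folic acid: 3.08 µmol/L × 441.4 g/mol × 0.183 L ÷ 1000 = 0.249 mg

boric acid 8.203 mg; L-cysteine hydrochloride 69.540 mg; folic acid 0.249 mg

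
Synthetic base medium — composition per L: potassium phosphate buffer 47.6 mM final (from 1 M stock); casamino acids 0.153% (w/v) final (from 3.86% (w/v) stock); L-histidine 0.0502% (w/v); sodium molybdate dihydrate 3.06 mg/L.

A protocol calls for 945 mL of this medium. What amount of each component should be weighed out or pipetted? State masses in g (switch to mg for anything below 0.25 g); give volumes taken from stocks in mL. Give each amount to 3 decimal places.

Working volume: 945 mL = 0.945 L.
potassium phosphate buffer: V = C2·V2/C1 = 47.6 mM × 945 mL ÷ 1000 mM = 44.982 mL
casamino acids: C1V1 = C2V2 → 0.153% ÷ 3.86% × 945 mL = 37.457 mL
L-histidine: 0.0502 g per 100 mL × 945 mL ÷ 100 = 0.474 g
sodium molybdate dihydrate: 3.06 mg/L × 0.945 L = 2.892 mg

potassium phosphate buffer 44.982 mL; casamino acids 37.457 mL; L-histidine 0.474 g; sodium molybdate dihydrate 2.892 mg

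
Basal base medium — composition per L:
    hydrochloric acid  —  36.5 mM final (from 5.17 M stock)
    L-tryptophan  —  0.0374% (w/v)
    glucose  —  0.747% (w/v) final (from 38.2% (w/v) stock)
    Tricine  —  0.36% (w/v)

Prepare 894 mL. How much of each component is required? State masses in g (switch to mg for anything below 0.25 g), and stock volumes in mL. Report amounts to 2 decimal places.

hydrochloric acid 6.31 mL; L-tryptophan 0.33 g; glucose 17.48 mL; Tricine 3.22 g

Scale factor relative to 1 L: 0.894.
hydrochloric acid: V = C2·V2/C1 = 36.5 mM × 894 mL ÷ 5170 mM = 6.31 mL
L-tryptophan: 0.0374% w/v = 0.374 g/L → 0.374 × 0.894 L = 0.33 g
glucose: V = C2·V2/C1 = 0.747% ÷ 38.2% × 894 mL = 17.48 mL
Tricine: 0.36% w/v = 3.6 g/L → 3.6 × 0.894 L = 3.22 g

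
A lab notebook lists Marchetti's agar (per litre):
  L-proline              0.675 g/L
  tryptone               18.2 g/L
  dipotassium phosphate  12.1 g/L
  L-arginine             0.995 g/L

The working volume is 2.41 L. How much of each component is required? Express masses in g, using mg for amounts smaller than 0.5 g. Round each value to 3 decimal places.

L-proline 1.627 g; tryptone 43.862 g; dipotassium phosphate 29.161 g; L-arginine 2.398 g

Scale factor relative to 1 L: 2.41.
L-proline: 0.675 g/L × 2.41 L = 1.627 g
tryptone: 18.2 g/L × 2.41 L = 43.862 g
dipotassium phosphate: 12.1 g/L × 2.41 L = 29.161 g
L-arginine: 0.995 g/L × 2.41 L = 2.398 g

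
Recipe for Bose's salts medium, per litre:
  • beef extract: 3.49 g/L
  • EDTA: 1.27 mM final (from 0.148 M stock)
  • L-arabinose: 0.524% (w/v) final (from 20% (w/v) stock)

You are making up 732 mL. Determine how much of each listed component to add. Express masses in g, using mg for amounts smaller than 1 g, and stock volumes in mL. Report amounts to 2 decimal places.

beef extract 2.55 g; EDTA 6.28 mL; L-arabinose 19.18 mL

Working volume: 732 mL = 0.732 L.
beef extract: 3.49 g/L × 0.732 L = 2.55 g
EDTA: dilute stock: 1.27 mM × 732 mL ÷ 148 mM = 6.28 mL
L-arabinose: dilute stock: 0.524% ÷ 20% × 732 mL = 19.18 mL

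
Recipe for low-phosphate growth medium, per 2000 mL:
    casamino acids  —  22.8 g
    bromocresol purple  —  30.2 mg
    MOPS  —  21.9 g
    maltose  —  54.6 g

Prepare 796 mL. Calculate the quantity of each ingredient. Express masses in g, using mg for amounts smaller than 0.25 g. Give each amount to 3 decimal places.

Scale factor = 796 mL / 2000 mL = 0.398.
casamino acids: 22.8 g × (796 mL / 2000 mL) = 9.074 g
bromocresol purple: 30.2 mg × (796 mL / 2000 mL) = 12.020 mg
MOPS: 21.9 g × (796 mL / 2000 mL) = 8.716 g
maltose: 54.6 g × (796 mL / 2000 mL) = 21.731 g

casamino acids 9.074 g; bromocresol purple 12.020 mg; MOPS 8.716 g; maltose 21.731 g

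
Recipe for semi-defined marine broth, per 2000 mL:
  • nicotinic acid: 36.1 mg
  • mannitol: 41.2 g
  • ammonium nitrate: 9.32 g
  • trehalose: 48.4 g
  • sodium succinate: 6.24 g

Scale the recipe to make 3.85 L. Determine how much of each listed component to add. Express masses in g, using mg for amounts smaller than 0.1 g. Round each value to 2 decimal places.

nicotinic acid 69.49 mg; mannitol 79.31 g; ammonium nitrate 17.94 g; trehalose 93.17 g; sodium succinate 12.01 g

Scale factor = 3850 mL / 2000 mL = 1.925.
nicotinic acid: 36.1 mg × (3850 mL / 2000 mL) = 69.49 mg
mannitol: 41.2 g × (3850 mL / 2000 mL) = 79.31 g
ammonium nitrate: 9.32 g × (3850 mL / 2000 mL) = 17.94 g
trehalose: 48.4 g × (3850 mL / 2000 mL) = 93.17 g
sodium succinate: 6.24 g × (3850 mL / 2000 mL) = 12.01 g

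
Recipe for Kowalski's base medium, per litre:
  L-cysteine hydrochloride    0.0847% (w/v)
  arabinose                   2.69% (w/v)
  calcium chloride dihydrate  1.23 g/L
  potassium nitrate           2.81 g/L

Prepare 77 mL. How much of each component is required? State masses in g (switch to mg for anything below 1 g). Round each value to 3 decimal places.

Scale factor relative to 1 L: 0.077.
L-cysteine hydrochloride: 0.0847 g per 100 mL × 77 mL ÷ 100 = 0.065219 g = 65.219 mg
arabinose: 2.69 g per 100 mL × 77 mL ÷ 100 = 2.071 g
calcium chloride dihydrate: 1.23 g/L × 0.077 L = 0.09471 g = 94.710 mg
potassium nitrate: 2.81 g/L × 0.077 L = 0.21637 g = 216.370 mg

L-cysteine hydrochloride 65.219 mg; arabinose 2.071 g; calcium chloride dihydrate 94.710 mg; potassium nitrate 216.370 mg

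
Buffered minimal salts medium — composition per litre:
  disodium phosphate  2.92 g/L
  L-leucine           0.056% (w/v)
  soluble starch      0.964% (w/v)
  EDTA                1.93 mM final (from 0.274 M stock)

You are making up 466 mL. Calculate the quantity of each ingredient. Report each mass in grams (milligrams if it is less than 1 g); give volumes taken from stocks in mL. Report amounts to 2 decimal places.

disodium phosphate 1.36 g; L-leucine 260.96 mg; soluble starch 4.49 g; EDTA 3.28 mL

Target volume = 466 mL = 0.466 L.
disodium phosphate: 2.92 g/L × 0.466 L = 1.36 g
L-leucine: 0.056 g per 100 mL × 466 mL ÷ 100 = 0.26096 g = 260.96 mg
soluble starch: 0.964% w/v = 9.64 g/L → 9.64 × 0.466 L = 4.49 g
EDTA: dilute stock: 1.93 mM × 466 mL ÷ 274 mM = 3.28 mL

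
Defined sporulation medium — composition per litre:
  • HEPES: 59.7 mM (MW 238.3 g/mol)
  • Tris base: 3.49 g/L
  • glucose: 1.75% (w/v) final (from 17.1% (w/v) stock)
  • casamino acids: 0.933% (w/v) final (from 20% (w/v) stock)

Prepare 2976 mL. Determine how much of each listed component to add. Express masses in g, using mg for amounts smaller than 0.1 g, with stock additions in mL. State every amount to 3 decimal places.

Working volume: 2976 mL = 2.976 L.
HEPES: 59.7 mmol/L × 238.3 g/mol × 2.976 L ÷ 1000 = 42.338 g
Tris base: 3.49 g/L × 2.976 L = 10.386 g
glucose: V = C2·V2/C1 = 1.75% ÷ 17.1% × 2976 mL = 304.561 mL
casamino acids: C1V1 = C2V2 → 0.933% ÷ 20% × 2976 mL = 138.830 mL

HEPES 42.338 g; Tris base 10.386 g; glucose 304.561 mL; casamino acids 138.830 mL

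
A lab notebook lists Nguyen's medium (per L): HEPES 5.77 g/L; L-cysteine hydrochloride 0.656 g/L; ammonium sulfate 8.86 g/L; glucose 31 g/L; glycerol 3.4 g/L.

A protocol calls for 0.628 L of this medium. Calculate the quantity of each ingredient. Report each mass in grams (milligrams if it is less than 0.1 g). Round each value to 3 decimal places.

HEPES 3.624 g; L-cysteine hydrochloride 0.412 g; ammonium sulfate 5.564 g; glucose 19.468 g; glycerol 2.135 g

Working volume: 0.628 L.
HEPES: 5.77 g/L × 0.628 L = 3.624 g
L-cysteine hydrochloride: 0.656 g/L × 0.628 L = 0.412 g
ammonium sulfate: 8.86 g/L × 0.628 L = 5.564 g
glucose: 31 g/L × 0.628 L = 19.468 g
glycerol: 3.4 g/L × 0.628 L = 2.135 g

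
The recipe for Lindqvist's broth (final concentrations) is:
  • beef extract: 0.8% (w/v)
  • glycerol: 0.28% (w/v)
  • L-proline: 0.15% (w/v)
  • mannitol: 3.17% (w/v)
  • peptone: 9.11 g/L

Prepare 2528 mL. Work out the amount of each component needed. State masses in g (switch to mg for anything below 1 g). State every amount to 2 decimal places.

beef extract 20.22 g; glycerol 7.08 g; L-proline 3.79 g; mannitol 80.14 g; peptone 23.03 g

Target volume = 2528 mL = 2.528 L.
beef extract: 0.8 g per 100 mL × 2528 mL ÷ 100 = 20.22 g
glycerol: 0.28 g per 100 mL × 2528 mL ÷ 100 = 7.08 g
L-proline: 0.15% w/v = 1.5 g/L → 1.5 × 2.528 L = 3.79 g
mannitol: 3.17 g per 100 mL × 2528 mL ÷ 100 = 80.14 g
peptone: 9.11 g/L × 2.528 L = 23.03 g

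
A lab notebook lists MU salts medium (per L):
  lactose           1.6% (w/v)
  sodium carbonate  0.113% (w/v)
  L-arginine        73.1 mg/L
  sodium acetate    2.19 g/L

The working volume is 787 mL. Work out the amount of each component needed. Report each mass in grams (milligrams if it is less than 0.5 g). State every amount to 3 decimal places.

Scale factor relative to 1 L: 0.787.
lactose: 1.6% w/v = 16 g/L → 16 × 0.787 L = 12.592 g
sodium carbonate: 0.113% w/v = 1.13 g/L → 1.13 × 0.787 L = 0.889 g
L-arginine: 73.1 mg/L × 0.787 L = 57.530 mg
sodium acetate: 2.19 g/L × 0.787 L = 1.724 g

lactose 12.592 g; sodium carbonate 0.889 g; L-arginine 57.530 mg; sodium acetate 1.724 g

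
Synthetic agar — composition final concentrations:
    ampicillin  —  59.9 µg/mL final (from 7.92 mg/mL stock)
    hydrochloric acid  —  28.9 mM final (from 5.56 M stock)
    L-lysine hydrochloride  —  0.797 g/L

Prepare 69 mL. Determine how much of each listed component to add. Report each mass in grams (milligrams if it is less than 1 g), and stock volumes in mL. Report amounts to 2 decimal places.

Working volume: 69 mL = 0.069 L.
ampicillin: C1V1 = C2V2 → 59.9 µg/mL × 69 mL ÷ 7920 µg/mL = 0.52 mL
hydrochloric acid: dilute stock: 28.9 mM × 69 mL ÷ 5560 mM = 0.36 mL
L-lysine hydrochloride: 0.797 g/L × 0.069 L = 0.054993 g = 54.99 mg

ampicillin 0.52 mL; hydrochloric acid 0.36 mL; L-lysine hydrochloride 54.99 mg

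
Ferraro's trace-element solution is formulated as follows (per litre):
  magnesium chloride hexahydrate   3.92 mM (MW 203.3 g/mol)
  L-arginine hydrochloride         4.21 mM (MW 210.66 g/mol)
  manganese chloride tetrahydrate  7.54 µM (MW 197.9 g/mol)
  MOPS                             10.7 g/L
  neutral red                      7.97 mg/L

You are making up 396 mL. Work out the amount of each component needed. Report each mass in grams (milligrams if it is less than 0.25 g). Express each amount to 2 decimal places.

Scale factor relative to 1 L: 0.396.
magnesium chloride hexahydrate: 3.92 mmol/L × 203.3 g/mol × 0.396 L ÷ 1000 = 0.32 g
L-arginine hydrochloride: 4.21 mmol/L × 210.66 g/mol × 0.396 L ÷ 1000 = 0.35 g
manganese chloride tetrahydrate: 7.54 µmol/L × 197.9 g/mol × 0.396 L ÷ 1000 = 0.59 mg
MOPS: 10.7 g/L × 0.396 L = 4.24 g
neutral red: 7.97 mg/L × 0.396 L = 3.16 mg

magnesium chloride hexahydrate 0.32 g; L-arginine hydrochloride 0.35 g; manganese chloride tetrahydrate 0.59 mg; MOPS 4.24 g; neutral red 3.16 mg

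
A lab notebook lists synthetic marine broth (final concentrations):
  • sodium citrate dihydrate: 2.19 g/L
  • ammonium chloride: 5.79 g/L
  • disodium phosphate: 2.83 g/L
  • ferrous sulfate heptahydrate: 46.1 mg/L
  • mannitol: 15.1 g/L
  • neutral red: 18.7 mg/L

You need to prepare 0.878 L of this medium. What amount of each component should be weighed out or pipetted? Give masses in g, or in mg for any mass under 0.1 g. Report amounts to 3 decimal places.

sodium citrate dihydrate 1.923 g; ammonium chloride 5.084 g; disodium phosphate 2.485 g; ferrous sulfate heptahydrate 40.476 mg; mannitol 13.258 g; neutral red 16.419 mg

Scale factor relative to 1 L: 0.878.
sodium citrate dihydrate: 2.19 g/L × 0.878 L = 1.923 g
ammonium chloride: 5.79 g/L × 0.878 L = 5.084 g
disodium phosphate: 2.83 g/L × 0.878 L = 2.485 g
ferrous sulfate heptahydrate: 46.1 mg/L × 0.878 L = 40.476 mg
mannitol: 15.1 g/L × 0.878 L = 13.258 g
neutral red: 18.7 mg/L × 0.878 L = 16.419 mg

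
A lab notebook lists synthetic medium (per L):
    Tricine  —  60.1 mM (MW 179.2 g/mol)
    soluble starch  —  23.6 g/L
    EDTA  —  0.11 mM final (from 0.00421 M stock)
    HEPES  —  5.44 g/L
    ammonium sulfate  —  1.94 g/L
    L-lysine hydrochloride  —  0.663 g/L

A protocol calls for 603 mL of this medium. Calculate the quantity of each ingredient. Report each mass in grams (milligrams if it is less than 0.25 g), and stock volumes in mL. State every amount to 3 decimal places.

Tricine 6.494 g; soluble starch 14.231 g; EDTA 15.755 mL; HEPES 3.280 g; ammonium sulfate 1.170 g; L-lysine hydrochloride 0.400 g

Working volume: 603 mL = 0.603 L.
Tricine: 60.1 mmol/L × 179.2 g/mol × 0.603 L ÷ 1000 = 6.494 g
soluble starch: 23.6 g/L × 0.603 L = 14.231 g
EDTA: C1V1 = C2V2 → 0.11 mM × 603 mL ÷ 4.21 mM = 15.755 mL
HEPES: 5.44 g/L × 0.603 L = 3.280 g
ammonium sulfate: 1.94 g/L × 0.603 L = 1.170 g
L-lysine hydrochloride: 0.663 g/L × 0.603 L = 0.400 g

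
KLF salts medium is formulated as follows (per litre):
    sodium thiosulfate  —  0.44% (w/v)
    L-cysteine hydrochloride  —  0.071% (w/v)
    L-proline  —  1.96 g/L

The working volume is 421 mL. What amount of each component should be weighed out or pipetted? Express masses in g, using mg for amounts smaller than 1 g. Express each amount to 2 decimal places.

Target volume = 421 mL = 0.421 L.
sodium thiosulfate: 0.44 g per 100 mL × 421 mL ÷ 100 = 1.85 g
L-cysteine hydrochloride: 0.071 g per 100 mL × 421 mL ÷ 100 = 0.29891 g = 298.91 mg
L-proline: 1.96 g/L × 0.421 L = 0.82516 g = 825.16 mg

sodium thiosulfate 1.85 g; L-cysteine hydrochloride 298.91 mg; L-proline 825.16 mg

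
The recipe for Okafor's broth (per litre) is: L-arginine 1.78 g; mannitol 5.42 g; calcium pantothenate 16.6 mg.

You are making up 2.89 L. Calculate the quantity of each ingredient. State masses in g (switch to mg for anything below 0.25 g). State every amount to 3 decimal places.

L-arginine 5.144 g; mannitol 15.664 g; calcium pantothenate 47.974 mg

Ratio of target to recipe volume: 2890 / 1000 = 2.89.
L-arginine: 1.78 g × (2890 mL / 1000 mL) = 5.144 g
mannitol: 5.42 g × (2890 mL / 1000 mL) = 15.664 g
calcium pantothenate: 16.6 mg × (2890 mL / 1000 mL) = 47.974 mg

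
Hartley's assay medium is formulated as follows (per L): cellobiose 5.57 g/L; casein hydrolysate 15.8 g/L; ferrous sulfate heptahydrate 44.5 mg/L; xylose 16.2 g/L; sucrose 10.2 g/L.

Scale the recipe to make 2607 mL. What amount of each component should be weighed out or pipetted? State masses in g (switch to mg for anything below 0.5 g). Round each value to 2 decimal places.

Scale factor relative to 1 L: 2.607.
cellobiose: 5.57 g/L × 2.607 L = 14.52 g
casein hydrolysate: 15.8 g/L × 2.607 L = 41.19 g
ferrous sulfate heptahydrate: 44.5 mg/L × 2.607 L = 116.01 mg
xylose: 16.2 g/L × 2.607 L = 42.23 g
sucrose: 10.2 g/L × 2.607 L = 26.59 g

cellobiose 14.52 g; casein hydrolysate 41.19 g; ferrous sulfate heptahydrate 116.01 mg; xylose 42.23 g; sucrose 26.59 g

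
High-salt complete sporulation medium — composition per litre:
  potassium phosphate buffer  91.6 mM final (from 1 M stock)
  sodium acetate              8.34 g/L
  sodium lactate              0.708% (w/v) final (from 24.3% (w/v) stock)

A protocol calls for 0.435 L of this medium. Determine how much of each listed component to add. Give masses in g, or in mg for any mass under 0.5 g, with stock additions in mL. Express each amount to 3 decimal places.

Scale factor relative to 1 L: 0.435.
potassium phosphate buffer: C1V1 = C2V2 → 91.6 mM × 435 mL ÷ 1000 mM = 39.846 mL
sodium acetate: 8.34 g/L × 0.435 L = 3.628 g
sodium lactate: V = C2·V2/C1 = 0.708% ÷ 24.3% × 435 mL = 12.674 mL

potassium phosphate buffer 39.846 mL; sodium acetate 3.628 g; sodium lactate 12.674 mL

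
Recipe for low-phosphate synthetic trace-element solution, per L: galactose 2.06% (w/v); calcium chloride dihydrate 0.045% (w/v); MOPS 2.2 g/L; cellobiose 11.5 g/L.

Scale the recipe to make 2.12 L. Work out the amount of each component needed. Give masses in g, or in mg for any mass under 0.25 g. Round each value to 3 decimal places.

Scale factor relative to 1 L: 2.12.
galactose: 2.06 g per 100 mL × 2120 mL ÷ 100 = 43.672 g
calcium chloride dihydrate: 0.045 g per 100 mL × 2120 mL ÷ 100 = 0.954 g
MOPS: 2.2 g/L × 2.12 L = 4.664 g
cellobiose: 11.5 g/L × 2.12 L = 24.380 g

galactose 43.672 g; calcium chloride dihydrate 0.954 g; MOPS 4.664 g; cellobiose 24.380 g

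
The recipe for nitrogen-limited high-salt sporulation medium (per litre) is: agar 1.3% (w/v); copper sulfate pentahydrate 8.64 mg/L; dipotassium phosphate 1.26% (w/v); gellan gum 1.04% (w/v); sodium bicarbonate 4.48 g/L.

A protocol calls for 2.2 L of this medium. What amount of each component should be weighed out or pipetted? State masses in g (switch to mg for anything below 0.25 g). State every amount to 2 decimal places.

Working volume: 2.2 L.
agar: 1.3 g per 100 mL × 2200 mL ÷ 100 = 28.60 g
copper sulfate pentahydrate: 8.64 mg/L × 2.2 L = 19.01 mg
dipotassium phosphate: 1.26 g per 100 mL × 2200 mL ÷ 100 = 27.72 g
gellan gum: 1.04% w/v = 10.4 g/L → 10.4 × 2.2 L = 22.88 g
sodium bicarbonate: 4.48 g/L × 2.2 L = 9.86 g

agar 28.60 g; copper sulfate pentahydrate 19.01 mg; dipotassium phosphate 27.72 g; gellan gum 22.88 g; sodium bicarbonate 9.86 g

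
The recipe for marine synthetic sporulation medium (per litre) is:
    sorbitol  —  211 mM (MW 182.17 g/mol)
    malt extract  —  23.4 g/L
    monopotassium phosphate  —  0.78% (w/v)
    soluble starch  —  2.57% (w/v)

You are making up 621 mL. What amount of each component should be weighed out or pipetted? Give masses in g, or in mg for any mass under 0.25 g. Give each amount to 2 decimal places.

sorbitol 23.87 g; malt extract 14.53 g; monopotassium phosphate 4.84 g; soluble starch 15.96 g

Scale factor relative to 1 L: 0.621.
sorbitol: 211 mmol/L × 182.17 g/mol × 0.621 L ÷ 1000 = 23.87 g
malt extract: 23.4 g/L × 0.621 L = 14.53 g
monopotassium phosphate: 0.78 g per 100 mL × 621 mL ÷ 100 = 4.84 g
soluble starch: 2.57% w/v = 25.7 g/L → 25.7 × 0.621 L = 15.96 g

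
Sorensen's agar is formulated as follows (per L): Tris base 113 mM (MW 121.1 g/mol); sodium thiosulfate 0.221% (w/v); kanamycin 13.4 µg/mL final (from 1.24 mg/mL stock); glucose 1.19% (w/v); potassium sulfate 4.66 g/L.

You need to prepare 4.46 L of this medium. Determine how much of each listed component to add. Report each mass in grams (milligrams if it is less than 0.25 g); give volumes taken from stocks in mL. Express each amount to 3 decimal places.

Scale factor relative to 1 L: 4.46.
Tris base: 113 mmol/L × 121.1 g/mol × 4.46 L ÷ 1000 = 61.032 g
sodium thiosulfate: 0.221 g per 100 mL × 4460 mL ÷ 100 = 9.857 g
kanamycin: C1V1 = C2V2 → 13.4 µg/mL × 4460 mL ÷ 1240 µg/mL = 48.197 mL
glucose: 1.19 g per 100 mL × 4460 mL ÷ 100 = 53.074 g
potassium sulfate: 4.66 g/L × 4.46 L = 20.784 g

Tris base 61.032 g; sodium thiosulfate 9.857 g; kanamycin 48.197 mL; glucose 53.074 g; potassium sulfate 20.784 g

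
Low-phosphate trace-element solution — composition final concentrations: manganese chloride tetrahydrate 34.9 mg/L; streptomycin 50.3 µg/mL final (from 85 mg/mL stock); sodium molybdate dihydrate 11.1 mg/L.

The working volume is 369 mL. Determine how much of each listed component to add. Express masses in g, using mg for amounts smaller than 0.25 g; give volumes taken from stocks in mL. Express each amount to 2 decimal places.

manganese chloride tetrahydrate 12.88 mg; streptomycin 0.22 mL; sodium molybdate dihydrate 4.10 mg

Scale factor relative to 1 L: 0.369.
manganese chloride tetrahydrate: 34.9 mg/L × 0.369 L = 12.88 mg
streptomycin: dilute stock: 50.3 µg/mL × 369 mL ÷ 85000 µg/mL = 0.22 mL
sodium molybdate dihydrate: 11.1 mg/L × 0.369 L = 4.10 mg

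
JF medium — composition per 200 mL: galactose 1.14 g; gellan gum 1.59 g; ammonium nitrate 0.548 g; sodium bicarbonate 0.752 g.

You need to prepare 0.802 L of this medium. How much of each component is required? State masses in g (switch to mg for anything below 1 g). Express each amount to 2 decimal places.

Scale factor = 802 mL / 200 mL = 4.01.
galactose: 1.14 g × (802 mL / 200 mL) = 4.57 g
gellan gum: 1.59 g × (802 mL / 200 mL) = 6.38 g
ammonium nitrate: 0.548 g × (802 mL / 200 mL) = 2.20 g
sodium bicarbonate: 0.752 g × (802 mL / 200 mL) = 3.02 g

galactose 4.57 g; gellan gum 6.38 g; ammonium nitrate 2.20 g; sodium bicarbonate 3.02 g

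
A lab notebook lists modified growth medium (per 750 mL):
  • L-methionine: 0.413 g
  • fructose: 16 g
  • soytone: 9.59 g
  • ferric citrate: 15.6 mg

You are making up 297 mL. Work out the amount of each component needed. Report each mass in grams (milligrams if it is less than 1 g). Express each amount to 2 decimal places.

Ratio of target to recipe volume: 297 / 750 = 0.396.
L-methionine: 0.413 g × (297 mL / 750 mL) = 0.163548 g = 163.55 mg
fructose: 16 g × (297 mL / 750 mL) = 6.34 g
soytone: 9.59 g × (297 mL / 750 mL) = 3.80 g
ferric citrate: 15.6 mg × (297 mL / 750 mL) = 6.18 mg

L-methionine 163.55 mg; fructose 6.34 g; soytone 3.80 g; ferric citrate 6.18 mg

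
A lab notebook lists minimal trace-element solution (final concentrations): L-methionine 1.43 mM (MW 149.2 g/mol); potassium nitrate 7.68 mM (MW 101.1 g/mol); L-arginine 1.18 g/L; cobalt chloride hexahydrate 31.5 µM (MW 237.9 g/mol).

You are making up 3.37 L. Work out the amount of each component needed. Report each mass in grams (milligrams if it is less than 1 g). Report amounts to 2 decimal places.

L-methionine 719.01 mg; potassium nitrate 2.62 g; L-arginine 3.98 g; cobalt chloride hexahydrate 25.25 mg

Scale factor relative to 1 L: 3.37.
L-methionine: 1.43 mmol/L × 149.2 mg/mmol × 3.37 L = 719.01 mg
potassium nitrate: 7.68 mmol/L × 101.1 g/mol × 3.37 L ÷ 1000 = 2.62 g
L-arginine: 1.18 g/L × 3.37 L = 3.98 g
cobalt chloride hexahydrate: 31.5 µmol/L × 237.9 g/mol × 3.37 L ÷ 1000 = 25.25 mg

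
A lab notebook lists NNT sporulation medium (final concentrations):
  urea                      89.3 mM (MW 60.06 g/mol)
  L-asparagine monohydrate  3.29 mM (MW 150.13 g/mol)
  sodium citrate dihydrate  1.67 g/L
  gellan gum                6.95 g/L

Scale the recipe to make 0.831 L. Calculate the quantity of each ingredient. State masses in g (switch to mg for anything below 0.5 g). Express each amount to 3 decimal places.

urea 4.457 g; L-asparagine monohydrate 410.454 mg; sodium citrate dihydrate 1.388 g; gellan gum 5.775 g

Working volume: 0.831 L.
urea: 89.3 mmol/L × 60.06 g/mol × 0.831 L ÷ 1000 = 4.457 g
L-asparagine monohydrate: 3.29 mmol/L × 150.13 mg/mmol × 0.831 L = 410.454 mg
sodium citrate dihydrate: 1.67 g/L × 0.831 L = 1.388 g
gellan gum: 6.95 g/L × 0.831 L = 5.775 g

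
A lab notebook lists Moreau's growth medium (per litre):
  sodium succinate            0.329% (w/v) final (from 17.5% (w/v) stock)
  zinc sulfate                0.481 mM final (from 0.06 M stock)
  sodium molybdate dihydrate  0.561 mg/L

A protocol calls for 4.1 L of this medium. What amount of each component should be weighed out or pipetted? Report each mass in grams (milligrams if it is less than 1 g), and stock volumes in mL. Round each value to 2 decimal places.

sodium succinate 77.08 mL; zinc sulfate 32.87 mL; sodium molybdate dihydrate 2.30 mg

Scale factor relative to 1 L: 4.1.
sodium succinate: dilute stock: 0.329% ÷ 17.5% × 4100 mL = 77.08 mL
zinc sulfate: V = C2·V2/C1 = 0.481 mM × 4100 mL ÷ 60 mM = 32.87 mL
sodium molybdate dihydrate: 0.561 mg/L × 4.1 L = 2.30 mg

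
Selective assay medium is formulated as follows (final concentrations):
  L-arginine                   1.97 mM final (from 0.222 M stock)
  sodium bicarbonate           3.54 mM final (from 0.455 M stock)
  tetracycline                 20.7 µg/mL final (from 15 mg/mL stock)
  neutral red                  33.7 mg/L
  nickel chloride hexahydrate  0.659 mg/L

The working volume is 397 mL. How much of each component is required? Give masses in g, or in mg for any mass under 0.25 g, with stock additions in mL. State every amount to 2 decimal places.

L-arginine 3.52 mL; sodium bicarbonate 3.09 mL; tetracycline 0.55 mL; neutral red 13.38 mg; nickel chloride hexahydrate 0.26 mg

Scale factor relative to 1 L: 0.397.
L-arginine: dilute stock: 1.97 mM × 397 mL ÷ 222 mM = 3.52 mL
sodium bicarbonate: C1V1 = C2V2 → 3.54 mM × 397 mL ÷ 455 mM = 3.09 mL
tetracycline: C1V1 = C2V2 → 20.7 µg/mL × 397 mL ÷ 15000 µg/mL = 0.55 mL
neutral red: 33.7 mg/L × 0.397 L = 13.38 mg
nickel chloride hexahydrate: 0.659 mg/L × 0.397 L = 0.26 mg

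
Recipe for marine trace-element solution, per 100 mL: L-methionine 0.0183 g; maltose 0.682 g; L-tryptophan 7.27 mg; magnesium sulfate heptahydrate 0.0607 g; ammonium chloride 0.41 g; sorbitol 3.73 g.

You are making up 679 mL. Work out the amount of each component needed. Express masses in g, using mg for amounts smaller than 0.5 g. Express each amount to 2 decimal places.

Scale factor = 679 mL / 100 mL = 6.79.
L-methionine: 0.0183 g × (679 mL / 100 mL) = 0.124257 g = 124.26 mg
maltose: 0.682 g × (679 mL / 100 mL) = 4.63 g
L-tryptophan: 7.27 mg × (679 mL / 100 mL) = 49.36 mg
magnesium sulfate heptahydrate: 0.0607 g × (679 mL / 100 mL) = 0.412153 g = 412.15 mg
ammonium chloride: 0.41 g × (679 mL / 100 mL) = 2.78 g
sorbitol: 3.73 g × (679 mL / 100 mL) = 25.33 g

L-methionine 124.26 mg; maltose 4.63 g; L-tryptophan 49.36 mg; magnesium sulfate heptahydrate 412.15 mg; ammonium chloride 2.78 g; sorbitol 25.33 g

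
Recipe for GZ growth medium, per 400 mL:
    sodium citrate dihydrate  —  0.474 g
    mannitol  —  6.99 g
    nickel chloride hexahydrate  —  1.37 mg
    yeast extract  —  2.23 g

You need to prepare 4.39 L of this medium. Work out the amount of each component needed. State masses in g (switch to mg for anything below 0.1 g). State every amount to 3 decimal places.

sodium citrate dihydrate 5.202 g; mannitol 76.715 g; nickel chloride hexahydrate 15.036 mg; yeast extract 24.474 g

Scale factor = 4390 mL / 400 mL = 10.975.
sodium citrate dihydrate: 0.474 g × (4390 mL / 400 mL) = 5.202 g
mannitol: 6.99 g × (4390 mL / 400 mL) = 76.715 g
nickel chloride hexahydrate: 1.37 mg × (4390 mL / 400 mL) = 15.036 mg
yeast extract: 2.23 g × (4390 mL / 400 mL) = 24.474 g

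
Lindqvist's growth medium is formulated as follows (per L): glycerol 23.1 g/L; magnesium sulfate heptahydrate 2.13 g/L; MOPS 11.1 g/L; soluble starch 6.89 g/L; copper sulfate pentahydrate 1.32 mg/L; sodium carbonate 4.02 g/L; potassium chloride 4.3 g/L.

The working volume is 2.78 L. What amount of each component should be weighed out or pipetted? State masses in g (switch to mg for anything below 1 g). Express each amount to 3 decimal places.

glycerol 64.218 g; magnesium sulfate heptahydrate 5.921 g; MOPS 30.858 g; soluble starch 19.154 g; copper sulfate pentahydrate 3.670 mg; sodium carbonate 11.176 g; potassium chloride 11.954 g

Working volume: 2.78 L.
glycerol: 23.1 g/L × 2.78 L = 64.218 g
magnesium sulfate heptahydrate: 2.13 g/L × 2.78 L = 5.921 g
MOPS: 11.1 g/L × 2.78 L = 30.858 g
soluble starch: 6.89 g/L × 2.78 L = 19.154 g
copper sulfate pentahydrate: 1.32 mg/L × 2.78 L = 3.670 mg
sodium carbonate: 4.02 g/L × 2.78 L = 11.176 g
potassium chloride: 4.3 g/L × 2.78 L = 11.954 g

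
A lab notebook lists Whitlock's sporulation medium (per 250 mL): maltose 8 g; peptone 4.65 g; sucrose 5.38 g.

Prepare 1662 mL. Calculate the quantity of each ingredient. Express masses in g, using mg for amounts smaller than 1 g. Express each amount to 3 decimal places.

maltose 53.184 g; peptone 30.913 g; sucrose 35.766 g

Scale factor = 1662 mL / 250 mL = 6.648.
maltose: 8 g × (1662 mL / 250 mL) = 53.184 g
peptone: 4.65 g × (1662 mL / 250 mL) = 30.913 g
sucrose: 5.38 g × (1662 mL / 250 mL) = 35.766 g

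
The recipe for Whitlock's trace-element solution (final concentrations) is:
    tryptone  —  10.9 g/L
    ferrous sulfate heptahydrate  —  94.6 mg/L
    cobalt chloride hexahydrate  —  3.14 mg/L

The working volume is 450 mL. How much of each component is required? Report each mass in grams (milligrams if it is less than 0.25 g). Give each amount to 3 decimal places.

Scale factor relative to 1 L: 0.45.
tryptone: 10.9 g/L × 0.45 L = 4.905 g
ferrous sulfate heptahydrate: 94.6 mg/L × 0.45 L = 42.570 mg
cobalt chloride hexahydrate: 3.14 mg/L × 0.45 L = 1.413 mg

tryptone 4.905 g; ferrous sulfate heptahydrate 42.570 mg; cobalt chloride hexahydrate 1.413 mg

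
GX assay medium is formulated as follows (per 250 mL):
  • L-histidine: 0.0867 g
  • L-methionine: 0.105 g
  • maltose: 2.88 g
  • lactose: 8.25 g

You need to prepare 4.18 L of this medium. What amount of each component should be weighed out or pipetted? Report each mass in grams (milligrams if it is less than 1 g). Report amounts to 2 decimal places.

Scale factor = 4180 mL / 250 mL = 16.72.
L-histidine: 0.0867 g × (4180 mL / 250 mL) = 1.45 g
L-methionine: 0.105 g × (4180 mL / 250 mL) = 1.76 g
maltose: 2.88 g × (4180 mL / 250 mL) = 48.15 g
lactose: 8.25 g × (4180 mL / 250 mL) = 137.94 g

L-histidine 1.45 g; L-methionine 1.76 g; maltose 48.15 g; lactose 137.94 g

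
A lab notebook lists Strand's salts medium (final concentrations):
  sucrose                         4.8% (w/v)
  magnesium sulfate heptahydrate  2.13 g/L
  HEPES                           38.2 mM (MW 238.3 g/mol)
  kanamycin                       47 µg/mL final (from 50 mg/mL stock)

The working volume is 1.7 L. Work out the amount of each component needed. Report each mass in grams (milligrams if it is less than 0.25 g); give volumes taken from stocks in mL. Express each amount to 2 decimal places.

Working volume: 1.7 L.
sucrose: 4.8% w/v = 48 g/L → 48 × 1.7 L = 81.60 g
magnesium sulfate heptahydrate: 2.13 g/L × 1.7 L = 3.62 g
HEPES: 38.2 mmol/L × 238.3 g/mol × 1.7 L ÷ 1000 = 15.48 g
kanamycin: dilute stock: 47 µg/mL × 1700 mL ÷ 50000 µg/mL = 1.60 mL

sucrose 81.60 g; magnesium sulfate heptahydrate 3.62 g; HEPES 15.48 g; kanamycin 1.60 mL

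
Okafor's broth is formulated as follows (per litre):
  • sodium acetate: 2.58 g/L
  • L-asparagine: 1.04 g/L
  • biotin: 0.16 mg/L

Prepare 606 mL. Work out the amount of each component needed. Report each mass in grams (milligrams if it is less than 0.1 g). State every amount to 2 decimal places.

Working volume: 606 mL = 0.606 L.
sodium acetate: 2.58 g/L × 0.606 L = 1.56 g
L-asparagine: 1.04 g/L × 0.606 L = 0.63 g
biotin: 0.16 mg/L × 0.606 L = 0.10 mg

sodium acetate 1.56 g; L-asparagine 0.63 g; biotin 0.10 mg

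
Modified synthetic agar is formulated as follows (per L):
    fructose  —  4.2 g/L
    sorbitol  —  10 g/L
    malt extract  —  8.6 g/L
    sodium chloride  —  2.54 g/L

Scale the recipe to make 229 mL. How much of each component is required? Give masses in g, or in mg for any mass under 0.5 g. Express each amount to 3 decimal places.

fructose 0.962 g; sorbitol 2.290 g; malt extract 1.969 g; sodium chloride 0.582 g

Working volume: 229 mL = 0.229 L.
fructose: 4.2 g/L × 0.229 L = 0.962 g
sorbitol: 10 g/L × 0.229 L = 2.290 g
malt extract: 8.6 g/L × 0.229 L = 1.969 g
sodium chloride: 2.54 g/L × 0.229 L = 0.582 g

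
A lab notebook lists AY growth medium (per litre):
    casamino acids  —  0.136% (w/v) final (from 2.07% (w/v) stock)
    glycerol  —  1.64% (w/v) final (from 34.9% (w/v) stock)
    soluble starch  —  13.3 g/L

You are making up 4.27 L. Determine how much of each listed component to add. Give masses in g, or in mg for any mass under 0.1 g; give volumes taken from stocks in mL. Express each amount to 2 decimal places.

casamino acids 280.54 mL; glycerol 200.65 mL; soluble starch 56.79 g

Scale factor relative to 1 L: 4.27.
casamino acids: dilute stock: 0.136% ÷ 2.07% × 4270 mL = 280.54 mL
glycerol: dilute stock: 1.64% ÷ 34.9% × 4270 mL = 200.65 mL
soluble starch: 13.3 g/L × 4.27 L = 56.79 g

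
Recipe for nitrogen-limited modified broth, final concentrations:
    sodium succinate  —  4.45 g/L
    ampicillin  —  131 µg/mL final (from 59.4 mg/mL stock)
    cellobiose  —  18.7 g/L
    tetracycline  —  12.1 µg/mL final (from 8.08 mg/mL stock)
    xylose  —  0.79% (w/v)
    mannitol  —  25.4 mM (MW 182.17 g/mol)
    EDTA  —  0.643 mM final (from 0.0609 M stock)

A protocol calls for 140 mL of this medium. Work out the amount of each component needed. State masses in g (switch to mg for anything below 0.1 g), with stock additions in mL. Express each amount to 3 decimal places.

Working volume: 140 mL = 0.14 L.
sodium succinate: 4.45 g/L × 0.14 L = 0.623 g
ampicillin: C1V1 = C2V2 → 131 µg/mL × 140 mL ÷ 59400 µg/mL = 0.309 mL
cellobiose: 18.7 g/L × 0.14 L = 2.618 g
tetracycline: C1V1 = C2V2 → 12.1 µg/mL × 140 mL ÷ 8080 µg/mL = 0.210 mL
xylose: 0.79 g per 100 mL × 140 mL ÷ 100 = 1.106 g
mannitol: 25.4 mmol/L × 182.17 g/mol × 0.14 L ÷ 1000 = 0.648 g
EDTA: V = C2·V2/C1 = 0.643 mM × 140 mL ÷ 60.9 mM = 1.478 mL

sodium succinate 0.623 g; ampicillin 0.309 mL; cellobiose 2.618 g; tetracycline 0.210 mL; xylose 1.106 g; mannitol 0.648 g; EDTA 1.478 mL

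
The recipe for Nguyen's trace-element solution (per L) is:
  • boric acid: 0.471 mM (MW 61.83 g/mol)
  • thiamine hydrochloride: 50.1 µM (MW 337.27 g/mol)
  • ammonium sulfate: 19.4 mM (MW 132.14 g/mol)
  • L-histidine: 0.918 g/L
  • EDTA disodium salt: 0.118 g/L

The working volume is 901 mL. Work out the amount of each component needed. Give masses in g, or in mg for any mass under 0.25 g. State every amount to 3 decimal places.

Target volume = 901 mL = 0.901 L.
boric acid: 0.471 mmol/L × 61.83 mg/mmol × 0.901 L = 26.239 mg
thiamine hydrochloride: 50.1 µmol/L × 337.27 g/mol × 0.901 L ÷ 1000 = 15.224 mg
ammonium sulfate: 19.4 mmol/L × 132.14 g/mol × 0.901 L ÷ 1000 = 2.310 g
L-histidine: 0.918 g/L × 0.901 L = 0.827 g
EDTA disodium salt: 0.118 g/L × 0.901 L = 0.106318 g = 106.318 mg

boric acid 26.239 mg; thiamine hydrochloride 15.224 mg; ammonium sulfate 2.310 g; L-histidine 0.827 g; EDTA disodium salt 106.318 mg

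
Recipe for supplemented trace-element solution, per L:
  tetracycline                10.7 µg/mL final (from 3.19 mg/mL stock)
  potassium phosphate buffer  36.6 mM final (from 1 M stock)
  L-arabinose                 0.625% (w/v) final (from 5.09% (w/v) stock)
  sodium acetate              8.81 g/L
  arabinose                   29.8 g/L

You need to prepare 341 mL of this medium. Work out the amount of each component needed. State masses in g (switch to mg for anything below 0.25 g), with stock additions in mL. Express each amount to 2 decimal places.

tetracycline 1.14 mL; potassium phosphate buffer 12.48 mL; L-arabinose 41.87 mL; sodium acetate 3.00 g; arabinose 10.16 g

Working volume: 341 mL = 0.341 L.
tetracycline: dilute stock: 10.7 µg/mL × 341 mL ÷ 3190 µg/mL = 1.14 mL
potassium phosphate buffer: C1V1 = C2V2 → 36.6 mM × 341 mL ÷ 1000 mM = 12.48 mL
L-arabinose: C1V1 = C2V2 → 0.625% ÷ 5.09% × 341 mL = 41.87 mL
sodium acetate: 8.81 g/L × 0.341 L = 3.00 g
arabinose: 29.8 g/L × 0.341 L = 10.16 g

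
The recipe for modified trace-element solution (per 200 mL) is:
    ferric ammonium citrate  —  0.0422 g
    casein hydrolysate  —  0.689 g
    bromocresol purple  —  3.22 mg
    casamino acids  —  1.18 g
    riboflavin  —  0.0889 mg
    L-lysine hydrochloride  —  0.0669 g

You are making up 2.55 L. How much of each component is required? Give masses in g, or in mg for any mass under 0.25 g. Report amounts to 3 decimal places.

Ratio of target to recipe volume: 2550 / 200 = 12.75.
ferric ammonium citrate: 0.0422 g × (2550 mL / 200 mL) = 0.538 g
casein hydrolysate: 0.689 g × (2550 mL / 200 mL) = 8.785 g
bromocresol purple: 3.22 mg × (2550 mL / 200 mL) = 41.055 mg
casamino acids: 1.18 g × (2550 mL / 200 mL) = 15.045 g
riboflavin: 0.0889 mg × (2550 mL / 200 mL) = 1.133 mg
L-lysine hydrochloride: 0.0669 g × (2550 mL / 200 mL) = 0.853 g

ferric ammonium citrate 0.538 g; casein hydrolysate 8.785 g; bromocresol purple 41.055 mg; casamino acids 15.045 g; riboflavin 1.133 mg; L-lysine hydrochloride 0.853 g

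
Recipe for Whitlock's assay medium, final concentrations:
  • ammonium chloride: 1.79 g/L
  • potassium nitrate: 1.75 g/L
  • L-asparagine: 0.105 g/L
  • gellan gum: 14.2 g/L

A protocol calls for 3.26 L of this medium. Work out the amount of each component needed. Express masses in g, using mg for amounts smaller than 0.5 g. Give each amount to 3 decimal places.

ammonium chloride 5.835 g; potassium nitrate 5.705 g; L-asparagine 342.300 mg; gellan gum 46.292 g

Scale factor relative to 1 L: 3.26.
ammonium chloride: 1.79 g/L × 3.26 L = 5.835 g
potassium nitrate: 1.75 g/L × 3.26 L = 5.705 g
L-asparagine: 0.105 g/L × 3.26 L = 0.3423 g = 342.300 mg
gellan gum: 14.2 g/L × 3.26 L = 46.292 g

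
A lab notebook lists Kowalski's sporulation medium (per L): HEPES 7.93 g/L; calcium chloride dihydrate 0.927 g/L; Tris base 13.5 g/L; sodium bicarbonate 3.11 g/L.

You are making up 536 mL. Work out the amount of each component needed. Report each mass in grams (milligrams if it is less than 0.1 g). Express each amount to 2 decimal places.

Target volume = 536 mL = 0.536 L.
HEPES: 7.93 g/L × 0.536 L = 4.25 g
calcium chloride dihydrate: 0.927 g/L × 0.536 L = 0.50 g
Tris base: 13.5 g/L × 0.536 L = 7.24 g
sodium bicarbonate: 3.11 g/L × 0.536 L = 1.67 g

HEPES 4.25 g; calcium chloride dihydrate 0.50 g; Tris base 7.24 g; sodium bicarbonate 1.67 g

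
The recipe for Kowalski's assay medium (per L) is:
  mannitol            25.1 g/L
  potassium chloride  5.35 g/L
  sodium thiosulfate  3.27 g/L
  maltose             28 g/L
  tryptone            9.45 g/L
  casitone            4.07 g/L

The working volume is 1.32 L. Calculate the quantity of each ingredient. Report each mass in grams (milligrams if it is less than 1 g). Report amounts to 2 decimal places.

Scale factor relative to 1 L: 1.32.
mannitol: 25.1 g/L × 1.32 L = 33.13 g
potassium chloride: 5.35 g/L × 1.32 L = 7.06 g
sodium thiosulfate: 3.27 g/L × 1.32 L = 4.32 g
maltose: 28 g/L × 1.32 L = 36.96 g
tryptone: 9.45 g/L × 1.32 L = 12.47 g
casitone: 4.07 g/L × 1.32 L = 5.37 g

mannitol 33.13 g; potassium chloride 7.06 g; sodium thiosulfate 4.32 g; maltose 36.96 g; tryptone 12.47 g; casitone 5.37 g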